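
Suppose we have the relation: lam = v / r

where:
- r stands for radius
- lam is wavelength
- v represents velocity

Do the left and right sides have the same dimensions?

No

r (radius) has dimensions [L].
lam (wavelength) has dimensions [L].
v (velocity) has dimensions [L T^-1].

Left side: [L]
Right side: [T^-1]

The two sides have different dimensions, so the equation is NOT dimensionally consistent.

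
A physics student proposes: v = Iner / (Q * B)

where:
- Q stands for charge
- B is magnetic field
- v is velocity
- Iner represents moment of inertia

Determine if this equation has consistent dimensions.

No

Q (charge) has dimensions [I T].
B (magnetic field) has dimensions [I^-1 M T^-2].
v (velocity) has dimensions [L T^-1].
Iner (moment of inertia) has dimensions [L^2 M].

Left side: [L T^-1]
Right side: [L^2 T]

The two sides have different dimensions, so the equation is NOT dimensionally consistent.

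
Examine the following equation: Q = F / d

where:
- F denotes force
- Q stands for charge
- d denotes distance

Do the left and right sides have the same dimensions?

No

F (force) has dimensions [L M T^-2].
Q (charge) has dimensions [I T].
d (distance) has dimensions [L].

Left side: [I T]
Right side: [M T^-2]

The two sides have different dimensions, so the equation is NOT dimensionally consistent.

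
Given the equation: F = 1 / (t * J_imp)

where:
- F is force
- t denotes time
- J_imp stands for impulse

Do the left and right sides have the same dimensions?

No

F (force) has dimensions [L M T^-2].
t (time) has dimensions [T].
J_imp (impulse) has dimensions [L M T^-1].

Left side: [L M T^-2]
Right side: [L^-1 M^-1]

The two sides have different dimensions, so the equation is NOT dimensionally consistent.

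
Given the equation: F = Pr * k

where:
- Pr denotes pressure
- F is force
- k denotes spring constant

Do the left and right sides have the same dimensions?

No

Pr (pressure) has dimensions [L^-1 M T^-2].
F (force) has dimensions [L M T^-2].
k (spring constant) has dimensions [M T^-2].

Left side: [L M T^-2]
Right side: [L^-1 M^2 T^-4]

The two sides have different dimensions, so the equation is NOT dimensionally consistent.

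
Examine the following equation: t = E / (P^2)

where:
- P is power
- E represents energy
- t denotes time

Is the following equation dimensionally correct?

No

P (power) has dimensions [L^2 M T^-3].
E (energy) has dimensions [L^2 M T^-2].
t (time) has dimensions [T].

Left side: [T]
Right side: [L^-2 M^-1 T^4]

The two sides have different dimensions, so the equation is NOT dimensionally consistent.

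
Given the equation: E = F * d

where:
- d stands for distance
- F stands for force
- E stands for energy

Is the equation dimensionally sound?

Yes

d (distance) has dimensions [L].
F (force) has dimensions [L M T^-2].
E (energy) has dimensions [L^2 M T^-2].

Left side: [L^2 M T^-2]
Right side: [L^2 M T^-2]

Both sides have the same dimensions, so the equation is dimensionally consistent.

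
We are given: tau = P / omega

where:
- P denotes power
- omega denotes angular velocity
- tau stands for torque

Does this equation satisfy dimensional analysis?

Yes

P (power) has dimensions [L^2 M T^-3].
omega (angular velocity) has dimensions [T^-1].
tau (torque) has dimensions [L^2 M T^-2].

Left side: [L^2 M T^-2]
Right side: [L^2 M T^-2]

Both sides have the same dimensions, so the equation is dimensionally consistent.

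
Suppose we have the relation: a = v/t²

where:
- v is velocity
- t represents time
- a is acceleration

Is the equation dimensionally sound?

No

v (velocity) has dimensions [L T^-1].
t (time) has dimensions [T].
a (acceleration) has dimensions [L T^-2].

Left side: [L T^-2]
Right side: [L T^-3]

The two sides have different dimensions, so the equation is NOT dimensionally consistent.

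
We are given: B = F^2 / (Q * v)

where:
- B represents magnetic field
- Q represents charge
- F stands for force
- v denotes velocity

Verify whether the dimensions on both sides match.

No

B (magnetic field) has dimensions [I^-1 M T^-2].
Q (charge) has dimensions [I T].
F (force) has dimensions [L M T^-2].
v (velocity) has dimensions [L T^-1].

Left side: [I^-1 M T^-2]
Right side: [I^-1 L M^2 T^-4]

The two sides have different dimensions, so the equation is NOT dimensionally consistent.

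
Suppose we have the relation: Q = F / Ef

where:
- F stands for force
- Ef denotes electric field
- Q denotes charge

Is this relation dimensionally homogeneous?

Yes

F (force) has dimensions [L M T^-2].
Ef (electric field) has dimensions [I^-1 L M T^-3].
Q (charge) has dimensions [I T].

Left side: [I T]
Right side: [I T]

Both sides have the same dimensions, so the equation is dimensionally consistent.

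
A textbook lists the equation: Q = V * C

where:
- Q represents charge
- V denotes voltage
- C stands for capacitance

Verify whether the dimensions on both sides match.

Yes

Q (charge) has dimensions [I T].
V (voltage) has dimensions [I^-1 L^2 M T^-3].
C (capacitance) has dimensions [I^2 L^-2 M^-1 T^4].

Left side: [I T]
Right side: [I T]

Both sides have the same dimensions, so the equation is dimensionally consistent.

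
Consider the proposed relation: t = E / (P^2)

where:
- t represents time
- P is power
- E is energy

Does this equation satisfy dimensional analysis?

No

t (time) has dimensions [T].
P (power) has dimensions [L^2 M T^-3].
E (energy) has dimensions [L^2 M T^-2].

Left side: [T]
Right side: [L^-2 M^-1 T^4]

The two sides have different dimensions, so the equation is NOT dimensionally consistent.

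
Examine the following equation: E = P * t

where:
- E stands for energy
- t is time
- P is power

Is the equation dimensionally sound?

Yes

E (energy) has dimensions [L^2 M T^-2].
t (time) has dimensions [T].
P (power) has dimensions [L^2 M T^-3].

Left side: [L^2 M T^-2]
Right side: [L^2 M T^-2]

Both sides have the same dimensions, so the equation is dimensionally consistent.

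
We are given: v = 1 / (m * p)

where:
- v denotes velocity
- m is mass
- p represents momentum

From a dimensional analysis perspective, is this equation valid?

No

v (velocity) has dimensions [L T^-1].
m (mass) has dimensions [M].
p (momentum) has dimensions [L M T^-1].

Left side: [L T^-1]
Right side: [L^-1 M^-2 T]

The two sides have different dimensions, so the equation is NOT dimensionally consistent.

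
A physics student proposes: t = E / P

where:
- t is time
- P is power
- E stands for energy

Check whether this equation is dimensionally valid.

Yes

t (time) has dimensions [T].
P (power) has dimensions [L^2 M T^-3].
E (energy) has dimensions [L^2 M T^-2].

Left side: [T]
Right side: [T]

Both sides have the same dimensions, so the equation is dimensionally consistent.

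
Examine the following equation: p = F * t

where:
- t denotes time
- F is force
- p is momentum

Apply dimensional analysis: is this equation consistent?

Yes

t (time) has dimensions [T].
F (force) has dimensions [L M T^-2].
p (momentum) has dimensions [L M T^-1].

Left side: [L M T^-1]
Right side: [L M T^-1]

Both sides have the same dimensions, so the equation is dimensionally consistent.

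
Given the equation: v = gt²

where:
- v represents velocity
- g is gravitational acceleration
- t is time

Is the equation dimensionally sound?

No

v (velocity) has dimensions [L T^-1].
g (gravitational acceleration) has dimensions [L T^-2].
t (time) has dimensions [T].

Left side: [L T^-1]
Right side: [L]

The two sides have different dimensions, so the equation is NOT dimensionally consistent.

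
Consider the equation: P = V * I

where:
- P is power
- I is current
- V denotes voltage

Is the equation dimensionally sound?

Yes

P (power) has dimensions [L^2 M T^-3].
I (current) has dimensions [I].
V (voltage) has dimensions [I^-1 L^2 M T^-3].

Left side: [L^2 M T^-3]
Right side: [L^2 M T^-3]

Both sides have the same dimensions, so the equation is dimensionally consistent.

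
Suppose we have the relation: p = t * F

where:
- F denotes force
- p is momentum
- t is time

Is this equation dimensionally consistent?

Yes

F (force) has dimensions [L M T^-2].
p (momentum) has dimensions [L M T^-1].
t (time) has dimensions [T].

Left side: [L M T^-1]
Right side: [L M T^-1]

Both sides have the same dimensions, so the equation is dimensionally consistent.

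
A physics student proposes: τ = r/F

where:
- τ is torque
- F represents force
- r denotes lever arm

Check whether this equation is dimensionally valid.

No

τ (torque) has dimensions [L^2 M T^-2].
F (force) has dimensions [L M T^-2].
r (lever arm) has dimensions [L].

Left side: [L^2 M T^-2]
Right side: [M^-1 T^2]

The two sides have different dimensions, so the equation is NOT dimensionally consistent.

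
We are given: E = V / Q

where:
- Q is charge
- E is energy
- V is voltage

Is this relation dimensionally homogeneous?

No

Q (charge) has dimensions [I T].
E (energy) has dimensions [L^2 M T^-2].
V (voltage) has dimensions [I^-1 L^2 M T^-3].

Left side: [L^2 M T^-2]
Right side: [I^-2 L^2 M T^-4]

The two sides have different dimensions, so the equation is NOT dimensionally consistent.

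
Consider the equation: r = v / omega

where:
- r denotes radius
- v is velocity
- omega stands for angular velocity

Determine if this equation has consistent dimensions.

Yes

r (radius) has dimensions [L].
v (velocity) has dimensions [L T^-1].
omega (angular velocity) has dimensions [T^-1].

Left side: [L]
Right side: [L]

Both sides have the same dimensions, so the equation is dimensionally consistent.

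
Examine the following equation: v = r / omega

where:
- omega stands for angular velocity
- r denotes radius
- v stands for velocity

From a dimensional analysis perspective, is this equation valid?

No

omega (angular velocity) has dimensions [T^-1].
r (radius) has dimensions [L].
v (velocity) has dimensions [L T^-1].

Left side: [L T^-1]
Right side: [L T]

The two sides have different dimensions, so the equation is NOT dimensionally consistent.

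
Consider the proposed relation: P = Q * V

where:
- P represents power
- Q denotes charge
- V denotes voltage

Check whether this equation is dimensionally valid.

No

P (power) has dimensions [L^2 M T^-3].
Q (charge) has dimensions [I T].
V (voltage) has dimensions [I^-1 L^2 M T^-3].

Left side: [L^2 M T^-3]
Right side: [L^2 M T^-2]

The two sides have different dimensions, so the equation is NOT dimensionally consistent.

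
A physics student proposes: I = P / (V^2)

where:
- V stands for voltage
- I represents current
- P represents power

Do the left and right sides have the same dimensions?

No

V (voltage) has dimensions [I^-1 L^2 M T^-3].
I (current) has dimensions [I].
P (power) has dimensions [L^2 M T^-3].

Left side: [I]
Right side: [I^2 L^-2 M^-1 T^3]

The two sides have different dimensions, so the equation is NOT dimensionally consistent.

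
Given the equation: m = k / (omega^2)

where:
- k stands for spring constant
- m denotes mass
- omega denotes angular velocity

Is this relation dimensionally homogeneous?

Yes

k (spring constant) has dimensions [M T^-2].
m (mass) has dimensions [M].
omega (angular velocity) has dimensions [T^-1].

Left side: [M]
Right side: [M]

Both sides have the same dimensions, so the equation is dimensionally consistent.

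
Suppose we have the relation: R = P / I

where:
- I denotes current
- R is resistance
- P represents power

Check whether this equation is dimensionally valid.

No

I (current) has dimensions [I].
R (resistance) has dimensions [I^-2 L^2 M T^-3].
P (power) has dimensions [L^2 M T^-3].

Left side: [I^-2 L^2 M T^-3]
Right side: [I^-1 L^2 M T^-3]

The two sides have different dimensions, so the equation is NOT dimensionally consistent.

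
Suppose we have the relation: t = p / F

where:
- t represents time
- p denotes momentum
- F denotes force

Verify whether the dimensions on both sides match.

Yes

t (time) has dimensions [T].
p (momentum) has dimensions [L M T^-1].
F (force) has dimensions [L M T^-2].

Left side: [T]
Right side: [T]

Both sides have the same dimensions, so the equation is dimensionally consistent.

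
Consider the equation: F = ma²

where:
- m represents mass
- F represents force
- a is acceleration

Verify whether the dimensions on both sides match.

No

m (mass) has dimensions [M].
F (force) has dimensions [L M T^-2].
a (acceleration) has dimensions [L T^-2].

Left side: [L M T^-2]
Right side: [L^2 M T^-4]

The two sides have different dimensions, so the equation is NOT dimensionally consistent.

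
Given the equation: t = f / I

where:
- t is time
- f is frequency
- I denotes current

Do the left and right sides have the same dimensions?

No

t (time) has dimensions [T].
f (frequency) has dimensions [T^-1].
I (current) has dimensions [I].

Left side: [T]
Right side: [I^-1 T^-1]

The two sides have different dimensions, so the equation is NOT dimensionally consistent.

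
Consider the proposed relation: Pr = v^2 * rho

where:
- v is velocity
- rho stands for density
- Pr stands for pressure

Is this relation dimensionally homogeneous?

Yes

v (velocity) has dimensions [L T^-1].
rho (density) has dimensions [L^-3 M].
Pr (pressure) has dimensions [L^-1 M T^-2].

Left side: [L^-1 M T^-2]
Right side: [L^-1 M T^-2]

Both sides have the same dimensions, so the equation is dimensionally consistent.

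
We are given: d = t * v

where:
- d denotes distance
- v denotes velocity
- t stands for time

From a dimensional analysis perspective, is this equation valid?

Yes

d (distance) has dimensions [L].
v (velocity) has dimensions [L T^-1].
t (time) has dimensions [T].

Left side: [L]
Right side: [L]

Both sides have the same dimensions, so the equation is dimensionally consistent.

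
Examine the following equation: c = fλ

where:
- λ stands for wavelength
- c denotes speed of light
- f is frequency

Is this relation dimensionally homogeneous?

Yes

λ (wavelength) has dimensions [L].
c (speed of light) has dimensions [L T^-1].
f (frequency) has dimensions [T^-1].

Left side: [L T^-1]
Right side: [L T^-1]

Both sides have the same dimensions, so the equation is dimensionally consistent.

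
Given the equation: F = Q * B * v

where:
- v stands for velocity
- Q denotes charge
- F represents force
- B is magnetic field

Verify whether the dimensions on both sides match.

Yes

v (velocity) has dimensions [L T^-1].
Q (charge) has dimensions [I T].
F (force) has dimensions [L M T^-2].
B (magnetic field) has dimensions [I^-1 M T^-2].

Left side: [L M T^-2]
Right side: [L M T^-2]

Both sides have the same dimensions, so the equation is dimensionally consistent.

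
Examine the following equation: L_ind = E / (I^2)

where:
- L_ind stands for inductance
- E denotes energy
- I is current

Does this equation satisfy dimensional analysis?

Yes

L_ind (inductance) has dimensions [I^-2 L^2 M T^-2].
E (energy) has dimensions [L^2 M T^-2].
I (current) has dimensions [I].

Left side: [I^-2 L^2 M T^-2]
Right side: [I^-2 L^2 M T^-2]

Both sides have the same dimensions, so the equation is dimensionally consistent.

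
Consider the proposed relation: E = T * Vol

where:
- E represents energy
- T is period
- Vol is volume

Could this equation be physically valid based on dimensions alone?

No

E (energy) has dimensions [L^2 M T^-2].
T (period) has dimensions [T].
Vol (volume) has dimensions [L^3].

Left side: [L^2 M T^-2]
Right side: [L^3 T]

The two sides have different dimensions, so the equation is NOT dimensionally consistent.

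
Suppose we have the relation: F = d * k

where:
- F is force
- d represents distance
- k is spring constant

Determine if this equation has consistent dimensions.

Yes

F (force) has dimensions [L M T^-2].
d (distance) has dimensions [L].
k (spring constant) has dimensions [M T^-2].

Left side: [L M T^-2]
Right side: [L M T^-2]

Both sides have the same dimensions, so the equation is dimensionally consistent.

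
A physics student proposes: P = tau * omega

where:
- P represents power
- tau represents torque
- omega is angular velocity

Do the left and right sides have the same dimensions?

Yes

P (power) has dimensions [L^2 M T^-3].
tau (torque) has dimensions [L^2 M T^-2].
omega (angular velocity) has dimensions [T^-1].

Left side: [L^2 M T^-3]
Right side: [L^2 M T^-3]

Both sides have the same dimensions, so the equation is dimensionally consistent.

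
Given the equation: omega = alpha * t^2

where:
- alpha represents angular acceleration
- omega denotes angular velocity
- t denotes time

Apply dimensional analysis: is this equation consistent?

No

alpha (angular acceleration) has dimensions [T^-2].
omega (angular velocity) has dimensions [T^-1].
t (time) has dimensions [T].

Left side: [T^-1]
Right side: [dimensionless]

The two sides have different dimensions, so the equation is NOT dimensionally consistent.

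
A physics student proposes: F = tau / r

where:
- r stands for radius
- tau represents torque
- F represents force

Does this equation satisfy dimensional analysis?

Yes

r (radius) has dimensions [L].
tau (torque) has dimensions [L^2 M T^-2].
F (force) has dimensions [L M T^-2].

Left side: [L M T^-2]
Right side: [L M T^-2]

Both sides have the same dimensions, so the equation is dimensionally consistent.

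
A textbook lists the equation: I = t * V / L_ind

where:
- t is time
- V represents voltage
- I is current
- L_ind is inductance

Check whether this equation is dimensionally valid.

Yes

t (time) has dimensions [T].
V (voltage) has dimensions [I^-1 L^2 M T^-3].
I (current) has dimensions [I].
L_ind (inductance) has dimensions [I^-2 L^2 M T^-2].

Left side: [I]
Right side: [I]

Both sides have the same dimensions, so the equation is dimensionally consistent.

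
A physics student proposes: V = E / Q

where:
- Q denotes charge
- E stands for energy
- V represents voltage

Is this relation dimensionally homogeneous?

Yes

Q (charge) has dimensions [I T].
E (energy) has dimensions [L^2 M T^-2].
V (voltage) has dimensions [I^-1 L^2 M T^-3].

Left side: [I^-1 L^2 M T^-3]
Right side: [I^-1 L^2 M T^-3]

Both sides have the same dimensions, so the equation is dimensionally consistent.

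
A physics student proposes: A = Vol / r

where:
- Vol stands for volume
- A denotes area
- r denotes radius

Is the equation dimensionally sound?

Yes

Vol (volume) has dimensions [L^3].
A (area) has dimensions [L^2].
r (radius) has dimensions [L].

Left side: [L^2]
Right side: [L^2]

Both sides have the same dimensions, so the equation is dimensionally consistent.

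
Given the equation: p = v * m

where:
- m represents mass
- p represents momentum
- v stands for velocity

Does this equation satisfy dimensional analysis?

Yes

m (mass) has dimensions [M].
p (momentum) has dimensions [L M T^-1].
v (velocity) has dimensions [L T^-1].

Left side: [L M T^-1]
Right side: [L M T^-1]

Both sides have the same dimensions, so the equation is dimensionally consistent.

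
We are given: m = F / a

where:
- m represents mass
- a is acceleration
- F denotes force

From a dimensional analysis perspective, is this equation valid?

Yes

m (mass) has dimensions [M].
a (acceleration) has dimensions [L T^-2].
F (force) has dimensions [L M T^-2].

Left side: [M]
Right side: [M]

Both sides have the same dimensions, so the equation is dimensionally consistent.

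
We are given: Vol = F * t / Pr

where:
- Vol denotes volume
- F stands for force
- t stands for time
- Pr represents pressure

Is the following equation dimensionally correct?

No

Vol (volume) has dimensions [L^3].
F (force) has dimensions [L M T^-2].
t (time) has dimensions [T].
Pr (pressure) has dimensions [L^-1 M T^-2].

Left side: [L^3]
Right side: [L^2 T]

The two sides have different dimensions, so the equation is NOT dimensionally consistent.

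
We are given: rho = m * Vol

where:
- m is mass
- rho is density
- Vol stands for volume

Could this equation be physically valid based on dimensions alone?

No

m (mass) has dimensions [M].
rho (density) has dimensions [L^-3 M].
Vol (volume) has dimensions [L^3].

Left side: [L^-3 M]
Right side: [L^3 M]

The two sides have different dimensions, so the equation is NOT dimensionally consistent.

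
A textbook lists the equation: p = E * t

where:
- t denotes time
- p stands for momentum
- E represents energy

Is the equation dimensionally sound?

No

t (time) has dimensions [T].
p (momentum) has dimensions [L M T^-1].
E (energy) has dimensions [L^2 M T^-2].

Left side: [L M T^-1]
Right side: [L^2 M T^-1]

The two sides have different dimensions, so the equation is NOT dimensionally consistent.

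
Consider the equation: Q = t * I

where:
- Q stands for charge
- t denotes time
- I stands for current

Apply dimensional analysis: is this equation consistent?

Yes

Q (charge) has dimensions [I T].
t (time) has dimensions [T].
I (current) has dimensions [I].

Left side: [I T]
Right side: [I T]

Both sides have the same dimensions, so the equation is dimensionally consistent.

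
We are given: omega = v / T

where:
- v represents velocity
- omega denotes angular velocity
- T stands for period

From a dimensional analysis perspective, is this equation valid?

No

v (velocity) has dimensions [L T^-1].
omega (angular velocity) has dimensions [T^-1].
T (period) has dimensions [T].

Left side: [T^-1]
Right side: [L T^-2]

The two sides have different dimensions, so the equation is NOT dimensionally consistent.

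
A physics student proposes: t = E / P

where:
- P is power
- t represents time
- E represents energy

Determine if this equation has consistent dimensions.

Yes

P (power) has dimensions [L^2 M T^-3].
t (time) has dimensions [T].
E (energy) has dimensions [L^2 M T^-2].

Left side: [T]
Right side: [T]

Both sides have the same dimensions, so the equation is dimensionally consistent.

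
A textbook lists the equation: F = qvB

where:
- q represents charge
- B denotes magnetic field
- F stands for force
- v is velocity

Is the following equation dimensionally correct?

Yes

q (charge) has dimensions [I T].
B (magnetic field) has dimensions [I^-1 M T^-2].
F (force) has dimensions [L M T^-2].
v (velocity) has dimensions [L T^-1].

Left side: [L M T^-2]
Right side: [L M T^-2]

Both sides have the same dimensions, so the equation is dimensionally consistent.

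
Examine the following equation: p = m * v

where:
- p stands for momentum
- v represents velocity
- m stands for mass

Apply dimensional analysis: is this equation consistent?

Yes

p (momentum) has dimensions [L M T^-1].
v (velocity) has dimensions [L T^-1].
m (mass) has dimensions [M].

Left side: [L M T^-1]
Right side: [L M T^-1]

Both sides have the same dimensions, so the equation is dimensionally consistent.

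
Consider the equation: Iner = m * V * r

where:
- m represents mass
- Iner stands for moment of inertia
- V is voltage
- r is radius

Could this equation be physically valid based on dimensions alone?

No

m (mass) has dimensions [M].
Iner (moment of inertia) has dimensions [L^2 M].
V (voltage) has dimensions [I^-1 L^2 M T^-3].
r (radius) has dimensions [L].

Left side: [L^2 M]
Right side: [I^-1 L^3 M^2 T^-3]

The two sides have different dimensions, so the equation is NOT dimensionally consistent.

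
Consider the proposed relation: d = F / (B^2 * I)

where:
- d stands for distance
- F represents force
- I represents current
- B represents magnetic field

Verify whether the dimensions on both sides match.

No

d (distance) has dimensions [L].
F (force) has dimensions [L M T^-2].
I (current) has dimensions [I].
B (magnetic field) has dimensions [I^-1 M T^-2].

Left side: [L]
Right side: [I L M^-1 T^2]

The two sides have different dimensions, so the equation is NOT dimensionally consistent.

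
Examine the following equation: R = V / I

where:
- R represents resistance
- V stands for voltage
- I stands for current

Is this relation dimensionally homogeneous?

Yes

R (resistance) has dimensions [I^-2 L^2 M T^-3].
V (voltage) has dimensions [I^-1 L^2 M T^-3].
I (current) has dimensions [I].

Left side: [I^-2 L^2 M T^-3]
Right side: [I^-2 L^2 M T^-3]

Both sides have the same dimensions, so the equation is dimensionally consistent.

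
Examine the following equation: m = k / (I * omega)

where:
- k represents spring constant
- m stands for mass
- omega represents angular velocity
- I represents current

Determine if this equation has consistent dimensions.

No

k (spring constant) has dimensions [M T^-2].
m (mass) has dimensions [M].
omega (angular velocity) has dimensions [T^-1].
I (current) has dimensions [I].

Left side: [M]
Right side: [I^-1 M T^-1]

The two sides have different dimensions, so the equation is NOT dimensionally consistent.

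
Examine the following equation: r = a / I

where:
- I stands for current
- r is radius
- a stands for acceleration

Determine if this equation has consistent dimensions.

No

I (current) has dimensions [I].
r (radius) has dimensions [L].
a (acceleration) has dimensions [L T^-2].

Left side: [L]
Right side: [I^-1 L T^-2]

The two sides have different dimensions, so the equation is NOT dimensionally consistent.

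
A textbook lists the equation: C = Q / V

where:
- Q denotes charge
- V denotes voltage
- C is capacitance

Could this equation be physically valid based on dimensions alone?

Yes

Q (charge) has dimensions [I T].
V (voltage) has dimensions [I^-1 L^2 M T^-3].
C (capacitance) has dimensions [I^2 L^-2 M^-1 T^4].

Left side: [I^2 L^-2 M^-1 T^4]
Right side: [I^2 L^-2 M^-1 T^4]

Both sides have the same dimensions, so the equation is dimensionally consistent.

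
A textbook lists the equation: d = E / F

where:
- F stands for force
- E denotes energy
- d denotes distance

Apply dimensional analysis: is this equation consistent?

Yes

F (force) has dimensions [L M T^-2].
E (energy) has dimensions [L^2 M T^-2].
d (distance) has dimensions [L].

Left side: [L]
Right side: [L]

Both sides have the same dimensions, so the equation is dimensionally consistent.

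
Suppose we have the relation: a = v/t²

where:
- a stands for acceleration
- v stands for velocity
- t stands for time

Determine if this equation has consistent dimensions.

No

a (acceleration) has dimensions [L T^-2].
v (velocity) has dimensions [L T^-1].
t (time) has dimensions [T].

Left side: [L T^-2]
Right side: [L T^-3]

The two sides have different dimensions, so the equation is NOT dimensionally consistent.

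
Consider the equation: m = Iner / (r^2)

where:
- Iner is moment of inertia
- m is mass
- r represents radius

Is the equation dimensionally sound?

Yes

Iner (moment of inertia) has dimensions [L^2 M].
m (mass) has dimensions [M].
r (radius) has dimensions [L].

Left side: [M]
Right side: [M]

Both sides have the same dimensions, so the equation is dimensionally consistent.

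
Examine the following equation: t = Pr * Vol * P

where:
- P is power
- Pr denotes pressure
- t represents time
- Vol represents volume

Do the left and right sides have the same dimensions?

No

P (power) has dimensions [L^2 M T^-3].
Pr (pressure) has dimensions [L^-1 M T^-2].
t (time) has dimensions [T].
Vol (volume) has dimensions [L^3].

Left side: [T]
Right side: [L^4 M^2 T^-5]

The two sides have different dimensions, so the equation is NOT dimensionally consistent.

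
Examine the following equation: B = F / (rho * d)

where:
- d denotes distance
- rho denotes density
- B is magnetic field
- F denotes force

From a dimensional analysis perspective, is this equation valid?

No

d (distance) has dimensions [L].
rho (density) has dimensions [L^-3 M].
B (magnetic field) has dimensions [I^-1 M T^-2].
F (force) has dimensions [L M T^-2].

Left side: [I^-1 M T^-2]
Right side: [L^3 T^-2]

The two sides have different dimensions, so the equation is NOT dimensionally consistent.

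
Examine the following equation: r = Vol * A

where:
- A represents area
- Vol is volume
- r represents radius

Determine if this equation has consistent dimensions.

No

A (area) has dimensions [L^2].
Vol (volume) has dimensions [L^3].
r (radius) has dimensions [L].

Left side: [L]
Right side: [L^5]

The two sides have different dimensions, so the equation is NOT dimensionally consistent.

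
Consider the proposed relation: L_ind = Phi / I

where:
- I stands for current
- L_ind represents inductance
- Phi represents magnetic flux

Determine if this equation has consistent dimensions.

Yes

I (current) has dimensions [I].
L_ind (inductance) has dimensions [I^-2 L^2 M T^-2].
Phi (magnetic flux) has dimensions [I^-1 L^2 M T^-2].

Left side: [I^-2 L^2 M T^-2]
Right side: [I^-2 L^2 M T^-2]

Both sides have the same dimensions, so the equation is dimensionally consistent.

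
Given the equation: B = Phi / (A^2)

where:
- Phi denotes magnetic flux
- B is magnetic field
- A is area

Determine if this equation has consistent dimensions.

No

Phi (magnetic flux) has dimensions [I^-1 L^2 M T^-2].
B (magnetic field) has dimensions [I^-1 M T^-2].
A (area) has dimensions [L^2].

Left side: [I^-1 M T^-2]
Right side: [I^-1 L^-2 M T^-2]

The two sides have different dimensions, so the equation is NOT dimensionally consistent.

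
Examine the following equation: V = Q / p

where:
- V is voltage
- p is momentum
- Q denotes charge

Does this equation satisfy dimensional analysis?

No

V (voltage) has dimensions [I^-1 L^2 M T^-3].
p (momentum) has dimensions [L M T^-1].
Q (charge) has dimensions [I T].

Left side: [I^-1 L^2 M T^-3]
Right side: [I L^-1 M^-1 T^2]

The two sides have different dimensions, so the equation is NOT dimensionally consistent.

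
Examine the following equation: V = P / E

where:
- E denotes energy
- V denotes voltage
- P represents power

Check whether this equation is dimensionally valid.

No

E (energy) has dimensions [L^2 M T^-2].
V (voltage) has dimensions [I^-1 L^2 M T^-3].
P (power) has dimensions [L^2 M T^-3].

Left side: [I^-1 L^2 M T^-3]
Right side: [T^-1]

The two sides have different dimensions, so the equation is NOT dimensionally consistent.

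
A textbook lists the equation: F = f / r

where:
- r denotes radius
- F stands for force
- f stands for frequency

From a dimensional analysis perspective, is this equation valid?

No

r (radius) has dimensions [L].
F (force) has dimensions [L M T^-2].
f (frequency) has dimensions [T^-1].

Left side: [L M T^-2]
Right side: [L^-1 T^-1]

The two sides have different dimensions, so the equation is NOT dimensionally consistent.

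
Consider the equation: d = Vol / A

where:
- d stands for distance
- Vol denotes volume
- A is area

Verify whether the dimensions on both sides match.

Yes

d (distance) has dimensions [L].
Vol (volume) has dimensions [L^3].
A (area) has dimensions [L^2].

Left side: [L]
Right side: [L]

Both sides have the same dimensions, so the equation is dimensionally consistent.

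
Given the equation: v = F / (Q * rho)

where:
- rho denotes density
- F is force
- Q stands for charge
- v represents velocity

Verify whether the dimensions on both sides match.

No

rho (density) has dimensions [L^-3 M].
F (force) has dimensions [L M T^-2].
Q (charge) has dimensions [I T].
v (velocity) has dimensions [L T^-1].

Left side: [L T^-1]
Right side: [I^-1 L^4 T^-3]

The two sides have different dimensions, so the equation is NOT dimensionally consistent.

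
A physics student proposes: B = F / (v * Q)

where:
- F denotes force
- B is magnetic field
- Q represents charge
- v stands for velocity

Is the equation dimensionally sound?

Yes

F (force) has dimensions [L M T^-2].
B (magnetic field) has dimensions [I^-1 M T^-2].
Q (charge) has dimensions [I T].
v (velocity) has dimensions [L T^-1].

Left side: [I^-1 M T^-2]
Right side: [I^-1 M T^-2]

Both sides have the same dimensions, so the equation is dimensionally consistent.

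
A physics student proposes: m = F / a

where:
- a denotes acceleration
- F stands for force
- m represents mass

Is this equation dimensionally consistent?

Yes

a (acceleration) has dimensions [L T^-2].
F (force) has dimensions [L M T^-2].
m (mass) has dimensions [M].

Left side: [M]
Right side: [M]

Both sides have the same dimensions, so the equation is dimensionally consistent.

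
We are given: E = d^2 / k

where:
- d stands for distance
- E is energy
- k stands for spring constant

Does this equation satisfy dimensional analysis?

No

d (distance) has dimensions [L].
E (energy) has dimensions [L^2 M T^-2].
k (spring constant) has dimensions [M T^-2].

Left side: [L^2 M T^-2]
Right side: [L^2 M^-1 T^2]

The two sides have different dimensions, so the equation is NOT dimensionally consistent.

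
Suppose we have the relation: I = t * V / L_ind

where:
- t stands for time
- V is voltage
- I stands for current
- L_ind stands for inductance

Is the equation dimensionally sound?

Yes

t (time) has dimensions [T].
V (voltage) has dimensions [I^-1 L^2 M T^-3].
I (current) has dimensions [I].
L_ind (inductance) has dimensions [I^-2 L^2 M T^-2].

Left side: [I]
Right side: [I]

Both sides have the same dimensions, so the equation is dimensionally consistent.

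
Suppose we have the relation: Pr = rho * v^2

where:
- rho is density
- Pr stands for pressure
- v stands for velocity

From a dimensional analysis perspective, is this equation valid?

Yes

rho (density) has dimensions [L^-3 M].
Pr (pressure) has dimensions [L^-1 M T^-2].
v (velocity) has dimensions [L T^-1].

Left side: [L^-1 M T^-2]
Right side: [L^-1 M T^-2]

Both sides have the same dimensions, so the equation is dimensionally consistent.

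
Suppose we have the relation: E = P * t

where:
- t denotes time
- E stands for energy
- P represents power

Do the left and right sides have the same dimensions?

Yes

t (time) has dimensions [T].
E (energy) has dimensions [L^2 M T^-2].
P (power) has dimensions [L^2 M T^-3].

Left side: [L^2 M T^-2]
Right side: [L^2 M T^-2]

Both sides have the same dimensions, so the equation is dimensionally consistent.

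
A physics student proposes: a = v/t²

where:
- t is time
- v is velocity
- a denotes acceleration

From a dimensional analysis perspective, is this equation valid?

No

t (time) has dimensions [T].
v (velocity) has dimensions [L T^-1].
a (acceleration) has dimensions [L T^-2].

Left side: [L T^-2]
Right side: [L T^-3]

The two sides have different dimensions, so the equation is NOT dimensionally consistent.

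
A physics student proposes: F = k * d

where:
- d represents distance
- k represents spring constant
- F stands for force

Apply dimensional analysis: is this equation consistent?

Yes

d (distance) has dimensions [L].
k (spring constant) has dimensions [M T^-2].
F (force) has dimensions [L M T^-2].

Left side: [L M T^-2]
Right side: [L M T^-2]

Both sides have the same dimensions, so the equation is dimensionally consistent.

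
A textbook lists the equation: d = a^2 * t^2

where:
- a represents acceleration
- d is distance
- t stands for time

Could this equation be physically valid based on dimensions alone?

No

a (acceleration) has dimensions [L T^-2].
d (distance) has dimensions [L].
t (time) has dimensions [T].

Left side: [L]
Right side: [L^2 T^-2]

The two sides have different dimensions, so the equation is NOT dimensionally consistent.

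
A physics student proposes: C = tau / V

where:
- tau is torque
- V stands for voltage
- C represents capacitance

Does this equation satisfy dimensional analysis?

No

tau (torque) has dimensions [L^2 M T^-2].
V (voltage) has dimensions [I^-1 L^2 M T^-3].
C (capacitance) has dimensions [I^2 L^-2 M^-1 T^4].

Left side: [I^2 L^-2 M^-1 T^4]
Right side: [I T]

The two sides have different dimensions, so the equation is NOT dimensionally consistent.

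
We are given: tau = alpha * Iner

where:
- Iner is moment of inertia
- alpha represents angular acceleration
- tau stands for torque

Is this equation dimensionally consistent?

Yes

Iner (moment of inertia) has dimensions [L^2 M].
alpha (angular acceleration) has dimensions [T^-2].
tau (torque) has dimensions [L^2 M T^-2].

Left side: [L^2 M T^-2]
Right side: [L^2 M T^-2]

Both sides have the same dimensions, so the equation is dimensionally consistent.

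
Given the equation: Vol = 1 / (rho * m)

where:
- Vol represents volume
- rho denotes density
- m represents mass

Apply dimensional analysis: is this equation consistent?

No

Vol (volume) has dimensions [L^3].
rho (density) has dimensions [L^-3 M].
m (mass) has dimensions [M].

Left side: [L^3]
Right side: [L^3 M^-2]

The two sides have different dimensions, so the equation is NOT dimensionally consistent.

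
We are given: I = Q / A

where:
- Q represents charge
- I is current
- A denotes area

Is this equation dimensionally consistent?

No

Q (charge) has dimensions [I T].
I (current) has dimensions [I].
A (area) has dimensions [L^2].

Left side: [I]
Right side: [I L^-2 T]

The two sides have different dimensions, so the equation is NOT dimensionally consistent.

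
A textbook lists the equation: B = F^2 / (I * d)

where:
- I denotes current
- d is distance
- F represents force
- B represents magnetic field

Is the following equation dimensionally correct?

No

I (current) has dimensions [I].
d (distance) has dimensions [L].
F (force) has dimensions [L M T^-2].
B (magnetic field) has dimensions [I^-1 M T^-2].

Left side: [I^-1 M T^-2]
Right side: [I^-1 L M^2 T^-4]

The two sides have different dimensions, so the equation is NOT dimensionally consistent.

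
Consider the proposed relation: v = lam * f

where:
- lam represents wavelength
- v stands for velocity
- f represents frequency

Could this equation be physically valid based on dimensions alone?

Yes

lam (wavelength) has dimensions [L].
v (velocity) has dimensions [L T^-1].
f (frequency) has dimensions [T^-1].

Left side: [L T^-1]
Right side: [L T^-1]

Both sides have the same dimensions, so the equation is dimensionally consistent.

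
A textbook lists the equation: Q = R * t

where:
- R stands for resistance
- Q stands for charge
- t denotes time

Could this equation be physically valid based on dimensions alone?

No

R (resistance) has dimensions [I^-2 L^2 M T^-3].
Q (charge) has dimensions [I T].
t (time) has dimensions [T].

Left side: [I T]
Right side: [I^-2 L^2 M T^-2]

The two sides have different dimensions, so the equation is NOT dimensionally consistent.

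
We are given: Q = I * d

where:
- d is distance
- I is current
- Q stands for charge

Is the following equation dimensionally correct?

No

d (distance) has dimensions [L].
I (current) has dimensions [I].
Q (charge) has dimensions [I T].

Left side: [I T]
Right side: [I L]

The two sides have different dimensions, so the equation is NOT dimensionally consistent.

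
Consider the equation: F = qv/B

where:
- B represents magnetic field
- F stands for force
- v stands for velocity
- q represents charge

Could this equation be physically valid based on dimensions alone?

No

B (magnetic field) has dimensions [I^-1 M T^-2].
F (force) has dimensions [L M T^-2].
v (velocity) has dimensions [L T^-1].
q (charge) has dimensions [I T].

Left side: [L M T^-2]
Right side: [I^2 L M^-1 T^2]

The two sides have different dimensions, so the equation is NOT dimensionally consistent.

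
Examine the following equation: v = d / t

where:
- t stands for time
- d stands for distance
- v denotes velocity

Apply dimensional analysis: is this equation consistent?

Yes

t (time) has dimensions [T].
d (distance) has dimensions [L].
v (velocity) has dimensions [L T^-1].

Left side: [L T^-1]
Right side: [L T^-1]

Both sides have the same dimensions, so the equation is dimensionally consistent.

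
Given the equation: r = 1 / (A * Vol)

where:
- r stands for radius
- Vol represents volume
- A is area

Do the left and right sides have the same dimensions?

No

r (radius) has dimensions [L].
Vol (volume) has dimensions [L^3].
A (area) has dimensions [L^2].

Left side: [L]
Right side: [L^-5]

The two sides have different dimensions, so the equation is NOT dimensionally consistent.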